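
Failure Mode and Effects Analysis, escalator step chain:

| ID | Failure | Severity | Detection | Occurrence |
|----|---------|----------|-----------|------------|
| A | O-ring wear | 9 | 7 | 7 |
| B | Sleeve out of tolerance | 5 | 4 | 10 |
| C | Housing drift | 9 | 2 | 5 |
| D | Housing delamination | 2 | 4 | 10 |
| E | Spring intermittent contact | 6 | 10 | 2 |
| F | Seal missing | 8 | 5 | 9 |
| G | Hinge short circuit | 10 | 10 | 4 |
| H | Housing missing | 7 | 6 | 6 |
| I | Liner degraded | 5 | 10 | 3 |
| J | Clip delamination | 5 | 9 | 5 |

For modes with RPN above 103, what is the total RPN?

2148

RPN = Severity × Occurrence × Detection:
  A: 9 × 7 × 7 = 441
  B: 5 × 10 × 4 = 200
  C: 9 × 5 × 2 = 90
  D: 2 × 10 × 4 = 80
  E: 6 × 2 × 10 = 120
  F: 8 × 9 × 5 = 360
  G: 10 × 4 × 10 = 400
  H: 7 × 6 × 6 = 252
  I: 5 × 3 × 10 = 150
  J: 5 × 5 × 9 = 225
RPN > 103: A (441), B (200), E (120), F (360), G (400), H (252), I (150), J (225).
Sum: 441 + 200 + 120 + 360 + 400 + 252 + 150 + 225 = 2148.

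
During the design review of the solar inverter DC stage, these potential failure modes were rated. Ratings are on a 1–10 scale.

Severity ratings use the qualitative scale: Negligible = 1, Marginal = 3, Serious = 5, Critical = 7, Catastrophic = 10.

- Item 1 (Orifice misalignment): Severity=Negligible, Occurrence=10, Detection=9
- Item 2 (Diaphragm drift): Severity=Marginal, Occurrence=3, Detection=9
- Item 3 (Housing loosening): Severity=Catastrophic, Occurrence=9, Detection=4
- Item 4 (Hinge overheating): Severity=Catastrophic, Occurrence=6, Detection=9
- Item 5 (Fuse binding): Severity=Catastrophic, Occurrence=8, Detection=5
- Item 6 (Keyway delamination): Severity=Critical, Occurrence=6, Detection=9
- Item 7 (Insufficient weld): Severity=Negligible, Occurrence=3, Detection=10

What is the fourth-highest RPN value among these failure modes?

RPN = Severity × Occurrence × Detection:
  Item 1: 1 × 10 × 9 = 90
  Item 2: 3 × 3 × 9 = 81
  Item 3: 10 × 9 × 4 = 360
  Item 4: 10 × 6 × 9 = 540
  Item 5: 10 × 8 × 5 = 400
  Item 6: 7 × 6 × 9 = 378
  Item 7: 1 × 3 × 10 = 30
Sorted descending: 540, 400, 378, 360, 90, 81, 30.
The fourth-highest RPN is 360 (Item 3).

360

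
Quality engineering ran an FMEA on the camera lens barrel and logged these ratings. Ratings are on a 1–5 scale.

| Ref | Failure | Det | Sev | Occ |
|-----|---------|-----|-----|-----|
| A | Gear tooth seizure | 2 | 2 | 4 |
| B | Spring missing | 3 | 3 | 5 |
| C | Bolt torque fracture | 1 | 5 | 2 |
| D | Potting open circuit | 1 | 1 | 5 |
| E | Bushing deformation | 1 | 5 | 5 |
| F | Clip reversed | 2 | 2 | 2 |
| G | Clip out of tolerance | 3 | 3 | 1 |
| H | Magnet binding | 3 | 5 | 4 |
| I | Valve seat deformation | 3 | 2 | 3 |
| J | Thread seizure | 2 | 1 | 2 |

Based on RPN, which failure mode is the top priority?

H

RPN = Severity × Occurrence × Detection:
  A: 2 × 4 × 2 = 16
  B: 3 × 5 × 3 = 45
  C: 5 × 2 × 1 = 10
  D: 1 × 5 × 1 = 5
  E: 5 × 5 × 1 = 25
  F: 2 × 2 × 2 = 8
  G: 3 × 1 × 3 = 9
  H: 5 × 4 × 3 = 60
  I: 2 × 3 × 3 = 18
  J: 1 × 2 × 2 = 4
Highest RPN is 60 → H.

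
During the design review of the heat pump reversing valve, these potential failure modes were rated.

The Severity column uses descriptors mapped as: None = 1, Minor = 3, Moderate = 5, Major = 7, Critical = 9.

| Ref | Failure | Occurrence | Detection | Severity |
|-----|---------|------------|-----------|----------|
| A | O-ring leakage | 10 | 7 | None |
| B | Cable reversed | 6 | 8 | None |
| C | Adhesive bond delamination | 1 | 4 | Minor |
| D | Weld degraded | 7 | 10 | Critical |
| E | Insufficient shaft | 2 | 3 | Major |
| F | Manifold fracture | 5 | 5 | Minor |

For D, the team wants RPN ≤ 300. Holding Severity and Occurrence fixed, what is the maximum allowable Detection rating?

4

D: S=9, O=7, D=10 → current RPN = 630.
Fixed product = 63. Need 63 × D ≤ 300, so D ≤ 300/63 = 4.76.
Maximum integer Detection rating = 4 (gives RPN 252; D=5 would give 315 > 300).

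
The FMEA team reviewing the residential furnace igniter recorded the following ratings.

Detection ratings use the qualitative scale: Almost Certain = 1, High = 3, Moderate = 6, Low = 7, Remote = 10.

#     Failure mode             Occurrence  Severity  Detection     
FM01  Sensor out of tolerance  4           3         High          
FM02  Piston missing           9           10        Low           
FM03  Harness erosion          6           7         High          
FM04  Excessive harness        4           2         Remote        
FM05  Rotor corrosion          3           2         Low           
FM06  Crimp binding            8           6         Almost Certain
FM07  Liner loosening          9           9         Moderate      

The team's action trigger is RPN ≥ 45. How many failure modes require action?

RPN = Severity × Occurrence × Detection:
  FM01: 3 × 4 × 3 = 36
  FM02: 10 × 9 × 7 = 630
  FM03: 7 × 6 × 3 = 126
  FM04: 2 × 4 × 10 = 80
  FM05: 2 × 3 × 7 = 42
  FM06: 6 × 8 × 1 = 48
  FM07: 9 × 9 × 6 = 486
Modes with RPN ≥ 45: FM02 (630), FM03 (126), FM04 (80), FM06 (48), FM07 (486) → 5.

5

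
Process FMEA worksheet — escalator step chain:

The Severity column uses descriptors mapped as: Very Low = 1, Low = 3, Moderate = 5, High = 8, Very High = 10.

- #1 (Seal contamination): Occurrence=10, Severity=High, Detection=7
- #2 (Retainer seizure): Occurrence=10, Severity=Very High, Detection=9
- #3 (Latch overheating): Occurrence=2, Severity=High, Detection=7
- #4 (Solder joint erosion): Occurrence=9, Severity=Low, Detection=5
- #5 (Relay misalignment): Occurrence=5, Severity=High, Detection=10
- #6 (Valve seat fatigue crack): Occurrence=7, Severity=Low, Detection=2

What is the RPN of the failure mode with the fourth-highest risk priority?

135

RPN = Severity × Occurrence × Detection:
  #1: 8 × 10 × 7 = 560
  #2: 10 × 10 × 9 = 900
  #3: 8 × 2 × 7 = 112
  #4: 3 × 9 × 5 = 135
  #5: 8 × 5 × 10 = 400
  #6: 3 × 7 × 2 = 42
Sorted descending: 900, 560, 400, 135, 112, 42.
The fourth-highest RPN is 135 (#4).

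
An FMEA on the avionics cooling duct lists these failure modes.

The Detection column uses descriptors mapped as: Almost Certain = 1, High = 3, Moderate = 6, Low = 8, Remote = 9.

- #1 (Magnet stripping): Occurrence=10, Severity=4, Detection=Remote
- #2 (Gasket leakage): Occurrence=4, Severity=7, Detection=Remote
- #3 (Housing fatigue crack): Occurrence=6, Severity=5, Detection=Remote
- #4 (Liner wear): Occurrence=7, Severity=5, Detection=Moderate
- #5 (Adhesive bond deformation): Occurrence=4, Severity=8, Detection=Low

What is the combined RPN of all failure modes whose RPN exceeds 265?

RPN = Severity × Occurrence × Detection:
  #1: 4 × 10 × 9 = 360
  #2: 7 × 4 × 9 = 252
  #3: 5 × 6 × 9 = 270
  #4: 5 × 7 × 6 = 210
  #5: 8 × 4 × 8 = 256
RPN > 265: #1 (360), #3 (270).
Sum: 360 + 270 = 630.

630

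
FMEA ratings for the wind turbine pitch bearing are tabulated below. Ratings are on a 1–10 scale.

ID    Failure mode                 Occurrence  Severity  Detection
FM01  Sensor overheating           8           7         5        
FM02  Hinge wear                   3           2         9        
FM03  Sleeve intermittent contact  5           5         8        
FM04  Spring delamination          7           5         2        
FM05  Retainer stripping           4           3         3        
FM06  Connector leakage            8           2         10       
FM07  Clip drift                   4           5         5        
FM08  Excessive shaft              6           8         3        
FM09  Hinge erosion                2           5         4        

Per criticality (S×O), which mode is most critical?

FM01

Criticality = Severity × Occurrence:
  FM01: 7 × 8 = 56
  FM02: 2 × 3 = 6
  FM03: 5 × 5 = 25
  FM04: 5 × 7 = 35
  FM05: 3 × 4 = 12
  FM06: 2 × 8 = 16
  FM07: 5 × 4 = 20
  FM08: 8 × 6 = 48
  FM09: 5 × 2 = 10
Highest criticality is 56 → FM01.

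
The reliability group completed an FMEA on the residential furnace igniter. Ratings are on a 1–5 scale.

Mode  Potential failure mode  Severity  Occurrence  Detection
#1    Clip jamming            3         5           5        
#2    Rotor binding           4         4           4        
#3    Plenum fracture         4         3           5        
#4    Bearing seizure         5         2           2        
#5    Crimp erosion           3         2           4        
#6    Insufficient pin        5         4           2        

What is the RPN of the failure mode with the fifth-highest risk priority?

24

RPN = Severity × Occurrence × Detection:
  #1: 3 × 5 × 5 = 75
  #2: 4 × 4 × 4 = 64
  #3: 4 × 3 × 5 = 60
  #4: 5 × 2 × 2 = 20
  #5: 3 × 2 × 4 = 24
  #6: 5 × 4 × 2 = 40
Sorted descending: 75, 64, 60, 40, 24, 20.
The fifth-highest RPN is 24 (#5).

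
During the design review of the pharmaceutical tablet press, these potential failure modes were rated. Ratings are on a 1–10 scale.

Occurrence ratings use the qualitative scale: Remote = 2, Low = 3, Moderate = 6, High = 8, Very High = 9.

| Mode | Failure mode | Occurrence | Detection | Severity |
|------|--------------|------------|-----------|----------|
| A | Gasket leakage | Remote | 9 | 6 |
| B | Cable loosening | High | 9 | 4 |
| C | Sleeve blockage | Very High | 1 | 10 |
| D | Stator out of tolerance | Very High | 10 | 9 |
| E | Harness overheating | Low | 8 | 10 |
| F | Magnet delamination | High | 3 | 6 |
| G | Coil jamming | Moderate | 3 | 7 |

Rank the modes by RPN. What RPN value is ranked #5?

RPN = Severity × Occurrence × Detection:
  A: 6 × 2 × 9 = 108
  B: 4 × 8 × 9 = 288
  C: 10 × 9 × 1 = 90
  D: 9 × 9 × 10 = 810
  E: 10 × 3 × 8 = 240
  F: 6 × 8 × 3 = 144
  G: 7 × 6 × 3 = 126
Sorted descending: 810, 288, 240, 144, 126, 108, 90.
The fifth-highest RPN is 126 (G).

126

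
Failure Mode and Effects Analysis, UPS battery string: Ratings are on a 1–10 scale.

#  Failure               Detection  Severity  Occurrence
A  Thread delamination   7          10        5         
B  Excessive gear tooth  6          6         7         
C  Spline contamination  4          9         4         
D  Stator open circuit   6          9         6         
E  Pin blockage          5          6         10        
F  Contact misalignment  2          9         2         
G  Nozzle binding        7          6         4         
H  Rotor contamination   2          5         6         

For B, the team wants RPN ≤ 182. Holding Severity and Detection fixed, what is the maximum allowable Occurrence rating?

B: S=6, O=7, D=6 → current RPN = 252.
Fixed product = 36. Need 36 × O ≤ 182, so O ≤ 182/36 = 5.06.
Maximum integer Occurrence rating = 5 (gives RPN 180; O=6 would give 216 > 182).

5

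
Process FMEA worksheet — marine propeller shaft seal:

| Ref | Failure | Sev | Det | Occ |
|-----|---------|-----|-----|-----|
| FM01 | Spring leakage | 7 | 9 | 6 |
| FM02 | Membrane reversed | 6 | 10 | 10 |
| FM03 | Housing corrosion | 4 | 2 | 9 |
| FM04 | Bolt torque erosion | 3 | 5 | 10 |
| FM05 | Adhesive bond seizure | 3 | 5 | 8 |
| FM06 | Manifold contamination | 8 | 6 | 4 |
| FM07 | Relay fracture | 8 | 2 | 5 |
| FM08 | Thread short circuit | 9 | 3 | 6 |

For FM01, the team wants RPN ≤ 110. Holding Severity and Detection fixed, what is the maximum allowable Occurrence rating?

1

FM01: S=7, O=6, D=9 → current RPN = 378.
Fixed product = 63. Need 63 × O ≤ 110, so O ≤ 110/63 = 1.75.
Maximum integer Occurrence rating = 1 (gives RPN 63; O=2 would give 126 > 110).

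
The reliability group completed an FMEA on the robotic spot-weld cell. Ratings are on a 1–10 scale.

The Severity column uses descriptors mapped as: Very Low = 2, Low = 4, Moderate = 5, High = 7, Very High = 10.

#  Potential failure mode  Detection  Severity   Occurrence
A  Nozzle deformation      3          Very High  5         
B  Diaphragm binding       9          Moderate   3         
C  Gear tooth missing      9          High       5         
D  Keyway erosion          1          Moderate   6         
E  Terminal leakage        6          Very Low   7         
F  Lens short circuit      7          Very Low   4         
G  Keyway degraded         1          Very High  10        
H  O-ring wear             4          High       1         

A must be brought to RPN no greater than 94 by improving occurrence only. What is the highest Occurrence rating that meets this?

A: S=10, O=5, D=3 → current RPN = 150.
Fixed product = 30. Need 30 × O ≤ 94, so O ≤ 94/30 = 3.13.
Maximum integer Occurrence rating = 3 (gives RPN 90; O=4 would give 120 > 94).

3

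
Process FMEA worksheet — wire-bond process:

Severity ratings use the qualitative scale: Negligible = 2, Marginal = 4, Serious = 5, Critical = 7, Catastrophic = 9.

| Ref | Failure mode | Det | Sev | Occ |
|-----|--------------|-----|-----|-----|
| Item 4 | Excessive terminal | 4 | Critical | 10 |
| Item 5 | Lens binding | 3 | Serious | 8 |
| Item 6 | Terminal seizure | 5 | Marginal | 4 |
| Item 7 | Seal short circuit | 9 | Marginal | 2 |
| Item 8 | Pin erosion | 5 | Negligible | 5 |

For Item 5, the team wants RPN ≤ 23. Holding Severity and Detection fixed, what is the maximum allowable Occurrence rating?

1

Item 5: S=5, O=8, D=3 → current RPN = 120.
Fixed product = 15. Need 15 × O ≤ 23, so O ≤ 23/15 = 1.53.
Maximum integer Occurrence rating = 1 (gives RPN 15; O=2 would give 30 > 23).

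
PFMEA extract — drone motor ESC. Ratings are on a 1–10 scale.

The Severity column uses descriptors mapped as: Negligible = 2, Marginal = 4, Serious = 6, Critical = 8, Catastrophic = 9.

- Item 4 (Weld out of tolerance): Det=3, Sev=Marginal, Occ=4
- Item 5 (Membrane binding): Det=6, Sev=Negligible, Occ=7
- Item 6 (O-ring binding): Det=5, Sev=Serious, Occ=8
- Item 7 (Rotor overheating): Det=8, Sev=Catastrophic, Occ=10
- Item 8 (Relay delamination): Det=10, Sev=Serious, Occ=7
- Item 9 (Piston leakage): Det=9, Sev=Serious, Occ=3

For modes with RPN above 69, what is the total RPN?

1626

RPN = Severity × Occurrence × Detection:
  Item 4: 4 × 4 × 3 = 48
  Item 5: 2 × 7 × 6 = 84
  Item 6: 6 × 8 × 5 = 240
  Item 7: 9 × 10 × 8 = 720
  Item 8: 6 × 7 × 10 = 420
  Item 9: 6 × 3 × 9 = 162
RPN > 69: Item 5 (84), Item 6 (240), Item 7 (720), Item 8 (420), Item 9 (162).
Sum: 84 + 240 + 720 + 420 + 162 = 1626.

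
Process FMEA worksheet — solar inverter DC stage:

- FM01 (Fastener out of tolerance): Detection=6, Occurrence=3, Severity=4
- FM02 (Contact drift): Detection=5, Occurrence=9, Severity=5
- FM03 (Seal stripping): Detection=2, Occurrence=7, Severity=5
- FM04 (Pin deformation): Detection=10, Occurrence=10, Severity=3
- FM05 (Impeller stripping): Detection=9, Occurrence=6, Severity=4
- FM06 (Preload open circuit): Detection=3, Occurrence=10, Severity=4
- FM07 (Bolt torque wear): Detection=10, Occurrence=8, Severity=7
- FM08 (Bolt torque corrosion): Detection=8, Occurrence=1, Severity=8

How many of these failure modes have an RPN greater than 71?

6

RPN = Severity × Occurrence × Detection:
  FM01: 4 × 3 × 6 = 72
  FM02: 5 × 9 × 5 = 225
  FM03: 5 × 7 × 2 = 70
  FM04: 3 × 10 × 10 = 300
  FM05: 4 × 6 × 9 = 216
  FM06: 4 × 10 × 3 = 120
  FM07: 7 × 8 × 10 = 560
  FM08: 8 × 1 × 8 = 64
Modes with RPN > 71: FM01 (72), FM02 (225), FM04 (300), FM05 (216), FM06 (120), FM07 (560) → 6.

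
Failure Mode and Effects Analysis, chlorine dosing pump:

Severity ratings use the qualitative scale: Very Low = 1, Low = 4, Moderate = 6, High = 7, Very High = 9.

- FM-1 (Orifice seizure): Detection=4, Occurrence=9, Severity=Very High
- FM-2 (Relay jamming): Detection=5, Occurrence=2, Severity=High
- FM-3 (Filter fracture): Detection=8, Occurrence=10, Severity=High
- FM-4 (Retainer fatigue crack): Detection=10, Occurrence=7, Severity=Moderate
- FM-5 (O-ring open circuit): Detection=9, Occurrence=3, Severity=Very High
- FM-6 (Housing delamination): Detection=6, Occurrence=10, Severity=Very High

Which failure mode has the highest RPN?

RPN = Severity × Occurrence × Detection:
  FM-1: 9 × 9 × 4 = 324
  FM-2: 7 × 2 × 5 = 70
  FM-3: 7 × 10 × 8 = 560
  FM-4: 6 × 7 × 10 = 420
  FM-5: 9 × 3 × 9 = 243
  FM-6: 9 × 10 × 6 = 540
Highest RPN is 560 → FM-3.

FM-3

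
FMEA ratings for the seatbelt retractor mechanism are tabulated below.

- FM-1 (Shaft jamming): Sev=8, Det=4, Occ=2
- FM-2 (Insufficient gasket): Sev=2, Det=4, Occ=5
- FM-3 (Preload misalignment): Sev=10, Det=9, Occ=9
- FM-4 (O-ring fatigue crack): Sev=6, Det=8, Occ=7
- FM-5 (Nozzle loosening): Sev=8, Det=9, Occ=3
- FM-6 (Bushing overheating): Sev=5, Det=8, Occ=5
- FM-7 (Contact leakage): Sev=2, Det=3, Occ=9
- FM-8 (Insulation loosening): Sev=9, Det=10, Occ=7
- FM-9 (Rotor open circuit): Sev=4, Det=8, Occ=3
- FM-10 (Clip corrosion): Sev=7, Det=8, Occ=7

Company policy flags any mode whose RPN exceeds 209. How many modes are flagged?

5

RPN = Severity × Occurrence × Detection:
  FM-1: 8 × 2 × 4 = 64
  FM-2: 2 × 5 × 4 = 40
  FM-3: 10 × 9 × 9 = 810
  FM-4: 6 × 7 × 8 = 336
  FM-5: 8 × 3 × 9 = 216
  FM-6: 5 × 5 × 8 = 200
  FM-7: 2 × 9 × 3 = 54
  FM-8: 9 × 7 × 10 = 630
  FM-9: 4 × 3 × 8 = 96
  FM-10: 7 × 7 × 8 = 392
Modes with RPN > 209: FM-3 (810), FM-4 (336), FM-5 (216), FM-8 (630), FM-10 (392) → 5.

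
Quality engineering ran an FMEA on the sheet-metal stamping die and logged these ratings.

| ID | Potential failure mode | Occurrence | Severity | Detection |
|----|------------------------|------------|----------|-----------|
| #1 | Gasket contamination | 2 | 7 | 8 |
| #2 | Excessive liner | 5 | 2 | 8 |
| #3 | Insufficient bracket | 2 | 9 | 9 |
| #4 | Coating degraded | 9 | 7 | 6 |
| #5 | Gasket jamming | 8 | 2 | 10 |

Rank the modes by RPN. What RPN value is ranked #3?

RPN = Severity × Occurrence × Detection:
  #1: 7 × 2 × 8 = 112
  #2: 2 × 5 × 8 = 80
  #3: 9 × 2 × 9 = 162
  #4: 7 × 9 × 6 = 378
  #5: 2 × 8 × 10 = 160
Sorted descending: 378, 162, 160, 112, 80.
The third-highest RPN is 160 (#5).

160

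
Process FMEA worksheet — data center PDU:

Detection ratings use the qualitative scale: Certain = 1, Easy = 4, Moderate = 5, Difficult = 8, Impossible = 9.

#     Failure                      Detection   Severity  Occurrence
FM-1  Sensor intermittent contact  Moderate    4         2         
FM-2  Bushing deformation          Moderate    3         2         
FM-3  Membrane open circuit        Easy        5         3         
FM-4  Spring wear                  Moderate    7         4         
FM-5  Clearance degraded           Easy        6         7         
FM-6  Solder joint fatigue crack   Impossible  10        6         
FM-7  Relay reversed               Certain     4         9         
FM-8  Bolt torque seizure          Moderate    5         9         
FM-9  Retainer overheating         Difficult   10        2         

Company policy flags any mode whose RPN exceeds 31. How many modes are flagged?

8

RPN = Severity × Occurrence × Detection:
  FM-1: 4 × 2 × 5 = 40
  FM-2: 3 × 2 × 5 = 30
  FM-3: 5 × 3 × 4 = 60
  FM-4: 7 × 4 × 5 = 140
  FM-5: 6 × 7 × 4 = 168
  FM-6: 10 × 6 × 9 = 540
  FM-7: 4 × 9 × 1 = 36
  FM-8: 5 × 9 × 5 = 225
  FM-9: 10 × 2 × 8 = 160
Modes with RPN > 31: FM-1 (40), FM-3 (60), FM-4 (140), FM-5 (168), FM-6 (540), FM-7 (36), FM-8 (225), FM-9 (160) → 8.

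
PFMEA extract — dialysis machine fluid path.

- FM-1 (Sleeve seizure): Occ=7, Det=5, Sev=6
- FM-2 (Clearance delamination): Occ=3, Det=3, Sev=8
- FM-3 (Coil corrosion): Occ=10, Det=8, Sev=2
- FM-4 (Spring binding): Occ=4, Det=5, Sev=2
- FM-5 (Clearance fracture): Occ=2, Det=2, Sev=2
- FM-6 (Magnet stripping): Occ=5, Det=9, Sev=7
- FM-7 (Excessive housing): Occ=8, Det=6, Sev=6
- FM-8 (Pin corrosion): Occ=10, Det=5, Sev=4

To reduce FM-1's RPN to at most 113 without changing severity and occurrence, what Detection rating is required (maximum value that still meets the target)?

2

FM-1: S=6, O=7, D=5 → current RPN = 210.
Fixed product = 42. Need 42 × D ≤ 113, so D ≤ 113/42 = 2.69.
Maximum integer Detection rating = 2 (gives RPN 84; D=3 would give 126 > 113).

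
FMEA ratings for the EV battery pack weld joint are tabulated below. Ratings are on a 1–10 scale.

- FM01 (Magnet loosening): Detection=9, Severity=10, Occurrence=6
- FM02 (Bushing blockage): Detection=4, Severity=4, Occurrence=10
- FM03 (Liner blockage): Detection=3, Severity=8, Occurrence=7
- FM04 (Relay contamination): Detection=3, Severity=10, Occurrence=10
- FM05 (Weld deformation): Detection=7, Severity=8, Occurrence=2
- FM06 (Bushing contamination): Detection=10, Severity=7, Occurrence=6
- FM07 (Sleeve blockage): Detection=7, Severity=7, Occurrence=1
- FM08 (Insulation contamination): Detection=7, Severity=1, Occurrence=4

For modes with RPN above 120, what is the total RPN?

1588

RPN = Severity × Occurrence × Detection:
  FM01: 10 × 6 × 9 = 540
  FM02: 4 × 10 × 4 = 160
  FM03: 8 × 7 × 3 = 168
  FM04: 10 × 10 × 3 = 300
  FM05: 8 × 2 × 7 = 112
  FM06: 7 × 6 × 10 = 420
  FM07: 7 × 1 × 7 = 49
  FM08: 1 × 4 × 7 = 28
RPN > 120: FM01 (540), FM02 (160), FM03 (168), FM04 (300), FM06 (420).
Sum: 540 + 160 + 168 + 300 + 420 = 1588.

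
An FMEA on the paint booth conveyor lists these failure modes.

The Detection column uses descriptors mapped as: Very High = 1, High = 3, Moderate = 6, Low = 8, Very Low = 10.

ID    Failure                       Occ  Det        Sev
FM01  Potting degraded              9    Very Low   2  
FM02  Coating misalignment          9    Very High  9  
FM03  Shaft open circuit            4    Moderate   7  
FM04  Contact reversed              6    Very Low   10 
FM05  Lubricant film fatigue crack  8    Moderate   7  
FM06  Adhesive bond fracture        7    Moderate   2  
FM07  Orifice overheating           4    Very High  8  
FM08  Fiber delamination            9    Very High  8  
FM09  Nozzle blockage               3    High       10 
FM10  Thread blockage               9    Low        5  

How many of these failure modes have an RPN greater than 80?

8

RPN = Severity × Occurrence × Detection:
  FM01: 2 × 9 × 10 = 180
  FM02: 9 × 9 × 1 = 81
  FM03: 7 × 4 × 6 = 168
  FM04: 10 × 6 × 10 = 600
  FM05: 7 × 8 × 6 = 336
  FM06: 2 × 7 × 6 = 84
  FM07: 8 × 4 × 1 = 32
  FM08: 8 × 9 × 1 = 72
  FM09: 10 × 3 × 3 = 90
  FM10: 5 × 9 × 8 = 360
Modes with RPN > 80: FM01 (180), FM02 (81), FM03 (168), FM04 (600), FM05 (336), FM06 (84), FM09 (90), FM10 (360) → 8.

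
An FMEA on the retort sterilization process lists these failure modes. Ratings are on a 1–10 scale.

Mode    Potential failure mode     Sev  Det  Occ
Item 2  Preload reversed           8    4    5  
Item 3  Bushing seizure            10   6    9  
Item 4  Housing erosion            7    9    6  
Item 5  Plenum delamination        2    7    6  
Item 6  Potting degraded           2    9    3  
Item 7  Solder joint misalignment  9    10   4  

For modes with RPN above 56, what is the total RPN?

RPN = Severity × Occurrence × Detection:
  Item 2: 8 × 5 × 4 = 160
  Item 3: 10 × 9 × 6 = 540
  Item 4: 7 × 6 × 9 = 378
  Item 5: 2 × 6 × 7 = 84
  Item 6: 2 × 3 × 9 = 54
  Item 7: 9 × 4 × 10 = 360
RPN > 56: Item 2 (160), Item 3 (540), Item 4 (378), Item 5 (84), Item 7 (360).
Sum: 160 + 540 + 378 + 84 + 360 = 1522.

1522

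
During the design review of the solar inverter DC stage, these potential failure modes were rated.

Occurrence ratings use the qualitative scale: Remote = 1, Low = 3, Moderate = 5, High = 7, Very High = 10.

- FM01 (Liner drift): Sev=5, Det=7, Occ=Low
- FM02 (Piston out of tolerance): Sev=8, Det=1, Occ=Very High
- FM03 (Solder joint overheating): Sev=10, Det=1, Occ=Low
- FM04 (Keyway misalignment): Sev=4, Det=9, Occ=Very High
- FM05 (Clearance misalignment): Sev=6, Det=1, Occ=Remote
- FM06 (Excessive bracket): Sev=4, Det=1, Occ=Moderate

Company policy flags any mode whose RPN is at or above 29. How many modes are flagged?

4

RPN = Severity × Occurrence × Detection:
  FM01: 5 × 3 × 7 = 105
  FM02: 8 × 10 × 1 = 80
  FM03: 10 × 3 × 1 = 30
  FM04: 4 × 10 × 9 = 360
  FM05: 6 × 1 × 1 = 6
  FM06: 4 × 5 × 1 = 20
Modes with RPN ≥ 29: FM01 (105), FM02 (80), FM03 (30), FM04 (360) → 4.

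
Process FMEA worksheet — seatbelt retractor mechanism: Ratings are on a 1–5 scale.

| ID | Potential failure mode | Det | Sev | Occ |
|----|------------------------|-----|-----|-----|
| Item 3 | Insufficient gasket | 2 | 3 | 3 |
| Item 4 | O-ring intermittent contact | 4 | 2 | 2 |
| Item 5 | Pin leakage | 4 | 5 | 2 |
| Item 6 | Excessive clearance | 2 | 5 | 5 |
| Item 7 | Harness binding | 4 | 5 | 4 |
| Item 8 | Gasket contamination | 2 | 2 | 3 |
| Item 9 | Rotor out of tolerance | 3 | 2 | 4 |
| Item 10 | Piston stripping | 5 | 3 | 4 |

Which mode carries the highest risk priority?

Item 7

RPN = Severity × Occurrence × Detection:
  Item 3: 3 × 3 × 2 = 18
  Item 4: 2 × 2 × 4 = 16
  Item 5: 5 × 2 × 4 = 40
  Item 6: 5 × 5 × 2 = 50
  Item 7: 5 × 4 × 4 = 80
  Item 8: 2 × 3 × 2 = 12
  Item 9: 2 × 4 × 3 = 24
  Item 10: 3 × 4 × 5 = 60
Highest RPN is 80 → Item 7.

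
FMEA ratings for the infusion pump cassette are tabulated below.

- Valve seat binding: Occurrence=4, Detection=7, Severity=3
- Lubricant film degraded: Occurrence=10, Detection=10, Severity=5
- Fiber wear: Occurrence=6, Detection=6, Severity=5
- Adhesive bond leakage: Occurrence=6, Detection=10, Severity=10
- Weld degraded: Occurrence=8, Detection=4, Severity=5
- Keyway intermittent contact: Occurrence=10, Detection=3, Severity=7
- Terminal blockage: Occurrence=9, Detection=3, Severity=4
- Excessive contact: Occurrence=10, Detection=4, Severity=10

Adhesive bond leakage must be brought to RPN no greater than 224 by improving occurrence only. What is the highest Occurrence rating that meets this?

2

Adhesive bond leakage: S=10, O=6, D=10 → current RPN = 600.
Fixed product = 100. Need 100 × O ≤ 224, so O ≤ 224/100 = 2.24.
Maximum integer Occurrence rating = 2 (gives RPN 200; O=3 would give 300 > 224).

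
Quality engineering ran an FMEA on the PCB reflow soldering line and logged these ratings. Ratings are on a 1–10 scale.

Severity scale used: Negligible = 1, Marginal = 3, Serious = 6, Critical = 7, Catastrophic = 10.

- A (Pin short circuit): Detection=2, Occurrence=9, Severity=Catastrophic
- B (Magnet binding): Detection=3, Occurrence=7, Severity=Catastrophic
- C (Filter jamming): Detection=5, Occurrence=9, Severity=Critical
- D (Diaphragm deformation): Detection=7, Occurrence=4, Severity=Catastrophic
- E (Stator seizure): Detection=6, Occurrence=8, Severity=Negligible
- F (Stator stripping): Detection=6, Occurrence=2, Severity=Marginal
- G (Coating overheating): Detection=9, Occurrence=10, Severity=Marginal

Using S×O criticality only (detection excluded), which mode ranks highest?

A

Criticality = Severity × Occurrence:
  A: 10 × 9 = 90
  B: 10 × 7 = 70
  C: 7 × 9 = 63
  D: 10 × 4 = 40
  E: 1 × 8 = 8
  F: 3 × 2 = 6
  G: 3 × 10 = 30
Highest criticality is 90 → A.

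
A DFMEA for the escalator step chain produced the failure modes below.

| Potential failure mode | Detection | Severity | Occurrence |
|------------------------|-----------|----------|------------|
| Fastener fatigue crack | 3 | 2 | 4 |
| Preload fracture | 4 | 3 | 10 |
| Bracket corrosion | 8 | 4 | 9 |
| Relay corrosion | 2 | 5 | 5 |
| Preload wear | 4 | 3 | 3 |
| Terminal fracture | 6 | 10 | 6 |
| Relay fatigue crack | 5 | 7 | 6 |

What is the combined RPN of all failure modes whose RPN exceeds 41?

1028

RPN = Severity × Occurrence × Detection:
  Fastener fatigue crack: 2 × 4 × 3 = 24
  Preload fracture: 3 × 10 × 4 = 120
  Bracket corrosion: 4 × 9 × 8 = 288
  Relay corrosion: 5 × 5 × 2 = 50
  Preload wear: 3 × 3 × 4 = 36
  Terminal fracture: 10 × 6 × 6 = 360
  Relay fatigue crack: 7 × 6 × 5 = 210
RPN > 41: Preload fracture (120), Bracket corrosion (288), Relay corrosion (50), Terminal fracture (360), Relay fatigue crack (210).
Sum: 120 + 288 + 50 + 360 + 210 = 1028.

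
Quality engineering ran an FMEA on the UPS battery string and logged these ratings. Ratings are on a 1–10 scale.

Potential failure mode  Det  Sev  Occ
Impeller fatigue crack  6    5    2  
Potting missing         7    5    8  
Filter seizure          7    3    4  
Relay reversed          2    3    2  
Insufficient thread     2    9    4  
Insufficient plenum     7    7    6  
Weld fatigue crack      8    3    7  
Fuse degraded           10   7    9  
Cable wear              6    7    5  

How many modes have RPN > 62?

RPN = Severity × Occurrence × Detection:
  Impeller fatigue crack: 5 × 2 × 6 = 60
  Potting missing: 5 × 8 × 7 = 280
  Filter seizure: 3 × 4 × 7 = 84
  Relay reversed: 3 × 2 × 2 = 12
  Insufficient thread: 9 × 4 × 2 = 72
  Insufficient plenum: 7 × 6 × 7 = 294
  Weld fatigue crack: 3 × 7 × 8 = 168
  Fuse degraded: 7 × 9 × 10 = 630
  Cable wear: 7 × 5 × 6 = 210
Modes with RPN > 62: Potting missing (280), Filter seizure (84), Insufficient thread (72), Insufficient plenum (294), Weld fatigue crack (168), Fuse degraded (630), Cable wear (210) → 7.

7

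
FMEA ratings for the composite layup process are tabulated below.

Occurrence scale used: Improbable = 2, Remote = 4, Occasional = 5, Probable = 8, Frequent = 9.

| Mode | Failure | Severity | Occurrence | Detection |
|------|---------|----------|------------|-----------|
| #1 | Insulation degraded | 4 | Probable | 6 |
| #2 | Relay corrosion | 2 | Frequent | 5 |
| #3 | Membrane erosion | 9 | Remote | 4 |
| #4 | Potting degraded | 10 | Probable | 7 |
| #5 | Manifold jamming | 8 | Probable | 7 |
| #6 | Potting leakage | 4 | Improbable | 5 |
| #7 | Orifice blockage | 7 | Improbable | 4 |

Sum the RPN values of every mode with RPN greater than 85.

RPN = Severity × Occurrence × Detection:
  #1: 4 × 8 × 6 = 192
  #2: 2 × 9 × 5 = 90
  #3: 9 × 4 × 4 = 144
  #4: 10 × 8 × 7 = 560
  #5: 8 × 8 × 7 = 448
  #6: 4 × 2 × 5 = 40
  #7: 7 × 2 × 4 = 56
RPN > 85: #1 (192), #2 (90), #3 (144), #4 (560), #5 (448).
Sum: 192 + 90 + 144 + 560 + 448 = 1434.

1434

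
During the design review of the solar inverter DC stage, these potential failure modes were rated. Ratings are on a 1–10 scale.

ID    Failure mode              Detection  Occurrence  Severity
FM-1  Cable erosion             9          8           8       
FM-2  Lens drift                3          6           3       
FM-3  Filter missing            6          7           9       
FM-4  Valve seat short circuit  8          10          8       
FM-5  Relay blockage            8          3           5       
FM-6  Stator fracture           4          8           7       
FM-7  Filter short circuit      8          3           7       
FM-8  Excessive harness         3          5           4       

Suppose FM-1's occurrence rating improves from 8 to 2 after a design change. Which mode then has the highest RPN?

FM-4

RPN = Severity × Occurrence × Detection:
  FM-1: 8 × 8 × 9 = 576
  FM-2: 3 × 6 × 3 = 54
  FM-3: 9 × 7 × 6 = 378
  FM-4: 8 × 10 × 8 = 640
  FM-5: 5 × 3 × 8 = 120
  FM-6: 7 × 8 × 4 = 224
  FM-7: 7 × 3 × 8 = 168
  FM-8: 4 × 5 × 3 = 60
After action: FM-1 → 8 × 2 × 9 = 144.
Revised RPNs: FM-4=640, FM-3=378, FM-6=224, FM-7=168, FM-1=144, FM-5=120, FM-8=60, FM-2=54.
Highest is now FM-4 (640).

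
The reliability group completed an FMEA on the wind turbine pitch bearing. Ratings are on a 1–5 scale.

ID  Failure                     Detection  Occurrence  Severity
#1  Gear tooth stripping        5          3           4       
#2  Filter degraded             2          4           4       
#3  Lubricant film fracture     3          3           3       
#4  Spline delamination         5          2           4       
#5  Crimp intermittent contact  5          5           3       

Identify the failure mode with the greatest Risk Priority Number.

#5

RPN = Severity × Occurrence × Detection:
  #1: 4 × 3 × 5 = 60
  #2: 4 × 4 × 2 = 32
  #3: 3 × 3 × 3 = 27
  #4: 4 × 2 × 5 = 40
  #5: 3 × 5 × 5 = 75
Highest RPN is 75 → #5.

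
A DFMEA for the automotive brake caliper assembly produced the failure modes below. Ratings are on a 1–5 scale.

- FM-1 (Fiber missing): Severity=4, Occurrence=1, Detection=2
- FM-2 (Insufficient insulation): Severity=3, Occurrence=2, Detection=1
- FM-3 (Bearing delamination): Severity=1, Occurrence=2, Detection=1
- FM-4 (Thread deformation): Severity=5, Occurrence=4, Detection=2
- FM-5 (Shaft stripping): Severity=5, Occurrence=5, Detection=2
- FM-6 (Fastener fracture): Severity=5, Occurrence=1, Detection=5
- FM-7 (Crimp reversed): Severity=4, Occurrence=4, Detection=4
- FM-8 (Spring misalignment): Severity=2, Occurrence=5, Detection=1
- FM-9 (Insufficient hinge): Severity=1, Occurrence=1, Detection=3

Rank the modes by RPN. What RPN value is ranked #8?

RPN = Severity × Occurrence × Detection:
  FM-1: 4 × 1 × 2 = 8
  FM-2: 3 × 2 × 1 = 6
  FM-3: 1 × 2 × 1 = 2
  FM-4: 5 × 4 × 2 = 40
  FM-5: 5 × 5 × 2 = 50
  FM-6: 5 × 1 × 5 = 25
  FM-7: 4 × 4 × 4 = 64
  FM-8: 2 × 5 × 1 = 10
  FM-9: 1 × 1 × 3 = 3
Sorted descending: 64, 50, 40, 25, 10, 8, 6, 3, 2.
The eighth-highest RPN is 3 (FM-9).

3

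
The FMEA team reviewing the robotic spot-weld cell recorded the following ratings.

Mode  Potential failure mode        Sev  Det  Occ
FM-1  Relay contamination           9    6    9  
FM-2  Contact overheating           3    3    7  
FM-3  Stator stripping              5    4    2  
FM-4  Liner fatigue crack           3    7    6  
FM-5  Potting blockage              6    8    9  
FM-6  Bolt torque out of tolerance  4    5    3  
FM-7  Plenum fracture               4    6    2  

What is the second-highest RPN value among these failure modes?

432

RPN = Severity × Occurrence × Detection:
  FM-1: 9 × 9 × 6 = 486
  FM-2: 3 × 7 × 3 = 63
  FM-3: 5 × 2 × 4 = 40
  FM-4: 3 × 6 × 7 = 126
  FM-5: 6 × 9 × 8 = 432
  FM-6: 4 × 3 × 5 = 60
  FM-7: 4 × 2 × 6 = 48
Sorted descending: 486, 432, 126, 63, 60, 48, 40.
The second-highest RPN is 432 (FM-5).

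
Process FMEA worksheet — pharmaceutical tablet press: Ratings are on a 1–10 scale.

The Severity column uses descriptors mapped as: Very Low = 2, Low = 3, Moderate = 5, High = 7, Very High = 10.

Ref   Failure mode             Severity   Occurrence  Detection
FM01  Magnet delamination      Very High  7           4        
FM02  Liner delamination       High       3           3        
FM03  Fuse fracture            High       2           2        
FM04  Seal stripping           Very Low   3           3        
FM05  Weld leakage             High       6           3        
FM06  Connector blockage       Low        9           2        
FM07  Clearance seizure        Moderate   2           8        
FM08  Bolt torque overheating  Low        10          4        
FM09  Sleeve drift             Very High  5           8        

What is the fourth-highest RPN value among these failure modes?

RPN = Severity × Occurrence × Detection:
  FM01: 10 × 7 × 4 = 280
  FM02: 7 × 3 × 3 = 63
  FM03: 7 × 2 × 2 = 28
  FM04: 2 × 3 × 3 = 18
  FM05: 7 × 6 × 3 = 126
  FM06: 3 × 9 × 2 = 54
  FM07: 5 × 2 × 8 = 80
  FM08: 3 × 10 × 4 = 120
  FM09: 10 × 5 × 8 = 400
Sorted descending: 400, 280, 126, 120, 80, 63, 54, 28, 18.
The fourth-highest RPN is 120 (FM08).

120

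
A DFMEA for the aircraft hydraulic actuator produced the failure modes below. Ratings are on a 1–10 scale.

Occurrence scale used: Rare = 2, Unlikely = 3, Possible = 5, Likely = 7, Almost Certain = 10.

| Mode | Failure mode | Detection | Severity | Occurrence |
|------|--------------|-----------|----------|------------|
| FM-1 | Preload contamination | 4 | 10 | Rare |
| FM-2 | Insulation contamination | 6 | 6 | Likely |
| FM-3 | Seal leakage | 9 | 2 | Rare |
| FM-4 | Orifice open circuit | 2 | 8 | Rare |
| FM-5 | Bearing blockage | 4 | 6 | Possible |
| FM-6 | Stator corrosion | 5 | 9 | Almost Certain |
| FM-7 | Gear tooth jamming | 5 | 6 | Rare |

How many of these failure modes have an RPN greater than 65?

RPN = Severity × Occurrence × Detection:
  FM-1: 10 × 2 × 4 = 80
  FM-2: 6 × 7 × 6 = 252
  FM-3: 2 × 2 × 9 = 36
  FM-4: 8 × 2 × 2 = 32
  FM-5: 6 × 5 × 4 = 120
  FM-6: 9 × 10 × 5 = 450
  FM-7: 6 × 2 × 5 = 60
Modes with RPN > 65: FM-1 (80), FM-2 (252), FM-5 (120), FM-6 (450) → 4.

4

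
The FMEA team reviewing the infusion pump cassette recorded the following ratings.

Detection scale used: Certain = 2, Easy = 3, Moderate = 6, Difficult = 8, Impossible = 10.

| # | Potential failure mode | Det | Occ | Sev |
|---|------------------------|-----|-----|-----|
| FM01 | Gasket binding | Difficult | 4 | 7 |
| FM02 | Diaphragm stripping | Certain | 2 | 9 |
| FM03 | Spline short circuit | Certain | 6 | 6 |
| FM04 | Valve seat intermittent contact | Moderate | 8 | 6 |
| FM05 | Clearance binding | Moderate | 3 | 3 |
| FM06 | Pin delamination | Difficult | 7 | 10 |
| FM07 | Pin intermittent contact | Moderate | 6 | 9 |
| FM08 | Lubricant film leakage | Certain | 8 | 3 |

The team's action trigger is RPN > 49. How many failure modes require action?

RPN = Severity × Occurrence × Detection:
  FM01: 7 × 4 × 8 = 224
  FM02: 9 × 2 × 2 = 36
  FM03: 6 × 6 × 2 = 72
  FM04: 6 × 8 × 6 = 288
  FM05: 3 × 3 × 6 = 54
  FM06: 10 × 7 × 8 = 560
  FM07: 9 × 6 × 6 = 324
  FM08: 3 × 8 × 2 = 48
Modes with RPN > 49: FM01 (224), FM03 (72), FM04 (288), FM05 (54), FM06 (560), FM07 (324) → 6.

6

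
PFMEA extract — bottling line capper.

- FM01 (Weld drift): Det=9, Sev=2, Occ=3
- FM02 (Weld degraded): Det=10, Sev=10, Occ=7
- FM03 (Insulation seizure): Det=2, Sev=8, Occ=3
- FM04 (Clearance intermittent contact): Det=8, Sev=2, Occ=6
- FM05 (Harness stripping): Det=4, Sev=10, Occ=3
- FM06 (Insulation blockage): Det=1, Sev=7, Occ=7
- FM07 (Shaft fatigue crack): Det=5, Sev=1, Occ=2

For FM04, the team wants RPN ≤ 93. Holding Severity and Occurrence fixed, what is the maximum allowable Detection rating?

FM04: S=2, O=6, D=8 → current RPN = 96.
Fixed product = 12. Need 12 × D ≤ 93, so D ≤ 93/12 = 7.75.
Maximum integer Detection rating = 7 (gives RPN 84; D=8 would give 96 > 93).

7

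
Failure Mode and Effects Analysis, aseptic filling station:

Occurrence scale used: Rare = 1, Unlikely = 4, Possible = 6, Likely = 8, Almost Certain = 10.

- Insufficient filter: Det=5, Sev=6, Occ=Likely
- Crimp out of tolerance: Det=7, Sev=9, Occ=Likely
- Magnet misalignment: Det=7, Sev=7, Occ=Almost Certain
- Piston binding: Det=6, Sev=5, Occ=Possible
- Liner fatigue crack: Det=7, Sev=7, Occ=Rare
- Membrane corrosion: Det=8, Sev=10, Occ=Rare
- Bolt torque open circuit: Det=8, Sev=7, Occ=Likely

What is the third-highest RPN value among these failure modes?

448

RPN = Severity × Occurrence × Detection:
  Insufficient filter: 6 × 8 × 5 = 240
  Crimp out of tolerance: 9 × 8 × 7 = 504
  Magnet misalignment: 7 × 10 × 7 = 490
  Piston binding: 5 × 6 × 6 = 180
  Liner fatigue crack: 7 × 1 × 7 = 49
  Membrane corrosion: 10 × 1 × 8 = 80
  Bolt torque open circuit: 7 × 8 × 8 = 448
Sorted descending: 504, 490, 448, 240, 180, 80, 49.
The third-highest RPN is 448 (Bolt torque open circuit).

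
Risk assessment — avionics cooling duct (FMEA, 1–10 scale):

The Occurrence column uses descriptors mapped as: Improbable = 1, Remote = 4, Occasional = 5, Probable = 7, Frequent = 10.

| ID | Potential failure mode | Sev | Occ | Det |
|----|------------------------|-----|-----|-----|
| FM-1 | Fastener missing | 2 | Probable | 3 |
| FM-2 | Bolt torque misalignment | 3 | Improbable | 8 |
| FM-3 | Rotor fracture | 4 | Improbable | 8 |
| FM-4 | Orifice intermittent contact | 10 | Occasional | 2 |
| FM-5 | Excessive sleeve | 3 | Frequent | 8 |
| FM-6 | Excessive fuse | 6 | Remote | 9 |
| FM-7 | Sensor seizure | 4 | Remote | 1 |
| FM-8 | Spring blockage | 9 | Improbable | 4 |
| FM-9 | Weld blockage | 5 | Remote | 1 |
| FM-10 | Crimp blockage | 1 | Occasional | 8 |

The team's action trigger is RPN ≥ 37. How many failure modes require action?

RPN = Severity × Occurrence × Detection:
  FM-1: 2 × 7 × 3 = 42
  FM-2: 3 × 1 × 8 = 24
  FM-3: 4 × 1 × 8 = 32
  FM-4: 10 × 5 × 2 = 100
  FM-5: 3 × 10 × 8 = 240
  FM-6: 6 × 4 × 9 = 216
  FM-7: 4 × 4 × 1 = 16
  FM-8: 9 × 1 × 4 = 36
  FM-9: 5 × 4 × 1 = 20
  FM-10: 1 × 5 × 8 = 40
Modes with RPN ≥ 37: FM-1 (42), FM-4 (100), FM-5 (240), FM-6 (216), FM-10 (40) → 5.

5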